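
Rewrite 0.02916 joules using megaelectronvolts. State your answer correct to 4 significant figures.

1 joule = 6.24151 × 10^12 megaelectronvolts.
Then 0.02916 × 6.24151 × 10^12 ≈ 1.820 × 10^11 MeV.

1.820 × 10^11 megaelectronvolts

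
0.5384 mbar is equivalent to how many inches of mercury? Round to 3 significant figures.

0.0159 inHg

1 mbar = 0.0295300 inHg.
Thus 0.5384 × 0.0295300 ≈ 0.0159 inHg.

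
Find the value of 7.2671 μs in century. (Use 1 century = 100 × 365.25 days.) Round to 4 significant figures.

2.303e-15 centuries

1 μs = 3.16881e-16 centuries.
Then 7.2671 × 3.16881e-16 ≈ 2.303e-15 century.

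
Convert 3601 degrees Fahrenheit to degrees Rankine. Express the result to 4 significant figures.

°R = °F + 459.67.
Applying the formula gives 4061 °R.

4061 degrees Rankine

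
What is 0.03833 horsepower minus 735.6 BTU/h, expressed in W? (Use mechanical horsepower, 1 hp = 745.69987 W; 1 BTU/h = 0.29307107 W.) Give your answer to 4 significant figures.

-187.0 W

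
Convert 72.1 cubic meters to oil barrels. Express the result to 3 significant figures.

453 bbl

1 cubic meter = 6.28981 bbl.
So 72.1 × 6.28981 ≈ 453 bbl.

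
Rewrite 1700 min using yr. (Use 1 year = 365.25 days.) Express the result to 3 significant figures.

1 minute = 1.90129 × 10^-6 yr.
So 1700 × 1.90129 × 10^-6 ≈ 0.00323 yr.

0.00323 years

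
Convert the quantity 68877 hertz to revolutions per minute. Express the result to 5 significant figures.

4.1326 × 10^6 rpm

1 Hz = 60.0000 rpm.
Thus 68877 × 60.0000 ≈ 4.1326 × 10^6 rpm.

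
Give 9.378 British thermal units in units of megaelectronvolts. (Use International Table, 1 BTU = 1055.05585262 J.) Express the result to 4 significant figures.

1 British thermal unit = 6.58514 × 10^15 MeV.
9.378 × 6.58514 × 10^15 ≈ 6.176 × 10^16 MeV.

6.176 × 10^16 megaelectronvolts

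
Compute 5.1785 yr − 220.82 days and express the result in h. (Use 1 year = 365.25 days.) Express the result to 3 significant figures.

5.1785 yr = 45394.7 h and 220.82 d = 5299.68 h.
45394.7 − 5299.68 ≈ 40100 h.

40100 hours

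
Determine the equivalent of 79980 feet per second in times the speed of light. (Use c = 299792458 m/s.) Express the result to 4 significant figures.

1 ft/s = 1.01670 × 10^-9 c.
79980 × 1.01670 × 10^-9 ≈ 8.132 × 10^-5 c.

8.132 × 10^-5 times the speed of light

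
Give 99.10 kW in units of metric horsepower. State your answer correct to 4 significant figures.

1 kW = 1.35962 PS.
99.10 × 1.35962 ≈ 134.7 PS.

134.7 metric horsepower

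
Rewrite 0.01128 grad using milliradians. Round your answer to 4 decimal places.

1 gradian = 15.7080 mrad.
So 0.01128 × 15.7080 ≈ 0.1772 mrad.

0.1772 milliradians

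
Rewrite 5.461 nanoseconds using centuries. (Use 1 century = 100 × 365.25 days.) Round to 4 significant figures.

1.730 × 10^-18 century

1 ns = 3.16881 × 10^-19 century.
Then 5.461 × 3.16881 × 10^-19 ≈ 1.730 × 10^-18 century.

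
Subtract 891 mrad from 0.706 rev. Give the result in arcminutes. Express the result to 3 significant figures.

12200 arcmin

0.706 rev = 15249.6 arcmin and 891 mrad = 3063.03 arcmin.
15249.6 − 3063.03 ≈ 12200 arcmin.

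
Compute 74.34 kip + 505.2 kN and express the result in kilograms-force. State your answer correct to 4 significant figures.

85240 kilograms-force

74.34 kip = 33720.1 kgf and 505.2 kN = 51516.1 kgf.
33720.1 + 51516.1 ≈ 85240 kgf.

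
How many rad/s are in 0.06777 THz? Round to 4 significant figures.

4.258e+11 radians per second

1 terahertz = 6.28319e+12 rad/s.
So 0.06777 × 6.28319e+12 ≈ 4.258e+11 rad/s.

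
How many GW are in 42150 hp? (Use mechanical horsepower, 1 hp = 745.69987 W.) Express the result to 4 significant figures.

0.03143 GW

1 horsepower = 7.45700 × 10^-7 GW.
So 42150 × 7.45700 × 10^-7 ≈ 0.03143 GW.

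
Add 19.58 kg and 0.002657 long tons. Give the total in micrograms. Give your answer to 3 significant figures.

2.23 × 10^10 micrograms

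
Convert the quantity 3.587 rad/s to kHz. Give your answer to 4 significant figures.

1 radian per second = 0.000159155 kHz.
3.587 × 0.000159155 ≈ 0.0005709 kHz.

0.0005709 kHz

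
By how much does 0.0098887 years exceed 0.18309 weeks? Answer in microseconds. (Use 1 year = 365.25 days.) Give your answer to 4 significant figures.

2.013 × 10^11 μs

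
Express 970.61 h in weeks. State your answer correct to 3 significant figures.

5.78 wk

1 h = 0.00595238 weeks.
Then 970.61 × 0.00595238 ≈ 5.78 wk.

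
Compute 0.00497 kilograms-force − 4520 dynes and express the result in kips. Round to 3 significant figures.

7.96 × 10^-7 kips

0.00497 kgf = 1.09570 × 10^-5 kip and 4520 dyn = 1.01614 × 10^-5 kip.
1.09570 × 10^-5 − 1.01614 × 10^-5 ≈ 7.96 × 10^-7 kip.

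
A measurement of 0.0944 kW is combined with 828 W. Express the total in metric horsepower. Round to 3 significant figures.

1.25 metric horsepower

0.0944 kW = 0.128348 PS and 828 W = 1.12577 PS.
0.128348 + 1.12577 ≈ 1.25 PS.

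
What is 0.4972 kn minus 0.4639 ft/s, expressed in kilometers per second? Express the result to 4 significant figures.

0.0001144 km/s

0.4972 kn = 0.000255782 km/s and 0.4639 ft/s = 0.000141397 km/s.
0.000255782 − 0.000141397 ≈ 0.0001144 km/s.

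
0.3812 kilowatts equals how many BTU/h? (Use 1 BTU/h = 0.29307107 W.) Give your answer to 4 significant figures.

1 kW = 3412.14 BTU/h.
Then 0.3812 × 3412.14 ≈ 1301 BTU/h.

1301 BTU per hour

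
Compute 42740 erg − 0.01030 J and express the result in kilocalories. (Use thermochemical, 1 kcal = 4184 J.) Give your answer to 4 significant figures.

-1.440e-6 kilocalories

42740 erg = 1.02151e-6 kcal and 0.01030 J = 2.46176e-6 kcal.
1.02151e-6 − 2.46176e-6 ≈ -1.440e-6 kcal.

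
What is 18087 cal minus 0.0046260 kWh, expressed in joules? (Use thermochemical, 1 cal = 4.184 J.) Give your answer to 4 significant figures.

59020 joules

18087 cal = 75676.0 J and 0.0046260 kWh = 16653.6 J.
75676.0 − 16653.6 ≈ 59020 J.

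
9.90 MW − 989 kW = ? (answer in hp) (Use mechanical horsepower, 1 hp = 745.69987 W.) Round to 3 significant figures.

11900 hp

9.90 MW = 13276.1 hp and 989 kW = 1326.27 hp.
13276.1 − 1326.27 ≈ 11900 hp.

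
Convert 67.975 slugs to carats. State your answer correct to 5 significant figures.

1 slug = 72969.5 ct.
Thus 67.975 × 72969.5 ≈ 4.9601e+6 ct.

4.9601e+6 ct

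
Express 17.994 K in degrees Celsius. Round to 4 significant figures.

-255.2 degrees Celsius

K = °C + 273.15.
Applying the formula gives -255.2 °C.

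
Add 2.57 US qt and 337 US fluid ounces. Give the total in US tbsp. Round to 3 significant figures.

2.57 US qt = 164.480 US tbsp and 337 US fl oz = 674.000 US tbsp.
164.480 + 674.000 ≈ 838 US tbsp.

838 US tablespoons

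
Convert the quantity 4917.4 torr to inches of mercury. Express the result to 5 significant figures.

193.60 inches of mercury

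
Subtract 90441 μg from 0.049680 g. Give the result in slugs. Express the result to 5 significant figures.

-2.7930e-6 slug

0.049680 g = 3.40416e-6 slug and 90441 μg = 6.19718e-6 slug.
3.40416e-6 − 6.19718e-6 ≈ -2.7930e-6 slug.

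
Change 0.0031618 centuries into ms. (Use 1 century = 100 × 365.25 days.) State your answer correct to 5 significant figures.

1 century = 3.15576e+12 milliseconds.
0.0031618 × 3.15576e+12 ≈ 9.9779e+9 ms.

9.9779e+9 ms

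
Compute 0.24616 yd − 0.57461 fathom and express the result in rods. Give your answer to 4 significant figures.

-0.1642 rods

0.24616 yd = 0.0447564 rod and 0.57461 fathom = 0.208949 rod.
0.0447564 − 0.208949 ≈ -0.1642 rod.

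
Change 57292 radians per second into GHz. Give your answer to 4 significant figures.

9.118e-6 gigahertz

1 rad/s = 1.59155e-10 gigahertz.
57292 × 1.59155e-10 ≈ 9.118e-6 GHz.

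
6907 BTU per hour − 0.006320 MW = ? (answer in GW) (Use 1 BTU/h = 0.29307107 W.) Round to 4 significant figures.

6907 BTU/h = 2.02424e-6 GW and 0.006320 MW = 6.32000e-6 GW.
2.02424e-6 − 6.32000e-6 ≈ -4.296e-6 GW.

-4.296e-6 GW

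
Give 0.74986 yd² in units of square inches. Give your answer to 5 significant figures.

1 yd² = 1296.00 square inches.
Thus 0.74986 × 1296.00 ≈ 971.82 in².

971.82 square inches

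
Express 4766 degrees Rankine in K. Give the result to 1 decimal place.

2647.8 K

°R = K × 9/5.
Applying the formula gives 2647.8 K.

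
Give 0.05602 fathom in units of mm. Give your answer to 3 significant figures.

1 fathom = 1828.80 millimeters.
0.05602 × 1828.80 ≈ 102 mm.

102 millimeters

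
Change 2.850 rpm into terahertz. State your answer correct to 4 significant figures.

4.750e-14 THz

1 rpm = 1.66667e-14 terahertz.
Then 2.850 × 1.66667e-14 ≈ 4.750e-14 THz.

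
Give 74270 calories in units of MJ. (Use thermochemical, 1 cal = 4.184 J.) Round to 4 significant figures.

0.3107 megajoules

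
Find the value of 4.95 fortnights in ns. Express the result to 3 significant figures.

1 fortnight = 1.20960 × 10^15 ns.
Thus 4.95 × 1.20960 × 10^15 ≈ 5.99 × 10^15 ns.

5.99 × 10^15 ns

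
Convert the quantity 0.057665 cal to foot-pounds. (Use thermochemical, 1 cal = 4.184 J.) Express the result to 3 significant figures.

0.178 ft·lbf

1 cal = 3.08596 ft·lbf.
Then 0.057665 × 3.08596 ≈ 0.178 ft·lbf.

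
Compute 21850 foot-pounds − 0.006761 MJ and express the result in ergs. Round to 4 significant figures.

2.286 × 10^11 erg

21850 ft·lbf = 2.96246 × 10^11 erg and 0.006761 MJ = 6.76100 × 10^10 erg.
2.96246 × 10^11 − 6.76100 × 10^10 ≈ 2.286 × 10^11 erg.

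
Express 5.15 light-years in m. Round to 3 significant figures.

1 ly = 9.46073 × 10^15 meters.
Thus 5.15 × 9.46073 × 10^15 ≈ 4.87 × 10^16 m.

4.87 × 10^16 m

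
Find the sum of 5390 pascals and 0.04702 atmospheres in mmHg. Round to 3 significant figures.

76.2 mmHg

5390 Pa = 40.4283 mmHg and 0.04702 atm = 35.7352 mmHg.
40.4283 + 35.7352 ≈ 76.2 mmHg.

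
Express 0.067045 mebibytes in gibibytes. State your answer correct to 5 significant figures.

1 mebibyte = 0.0009765625 gibibytes.
0.067045 × 0.0009765625 ≈ 6.5474 × 10^-5 GiB.

6.5474 × 10^-5 GiB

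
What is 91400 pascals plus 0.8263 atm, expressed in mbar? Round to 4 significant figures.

1751 mbar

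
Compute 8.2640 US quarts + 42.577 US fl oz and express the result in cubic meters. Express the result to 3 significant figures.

0.00908 m³

8.2640 US qt = 0.00782066 m³ and 42.577 US fl oz = 0.00125915 m³.
0.00782066 + 0.00125915 ≈ 0.00908 m³.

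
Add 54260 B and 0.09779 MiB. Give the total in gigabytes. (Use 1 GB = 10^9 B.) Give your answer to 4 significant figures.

54260 B = 5.42600 × 10^-5 GB and 0.09779 MiB = 0.000102540 GB.
5.42600 × 10^-5 + 0.000102540 ≈ 0.0001568 GB.

0.0001568 gigabytes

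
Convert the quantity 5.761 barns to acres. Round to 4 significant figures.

1.424e-31 acres

1 barn = 2.47105e-32 acre.
Thus 5.761 × 2.47105e-32 ≈ 1.424e-31 acre.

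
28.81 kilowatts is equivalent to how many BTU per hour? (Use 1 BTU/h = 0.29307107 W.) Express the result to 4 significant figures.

1 kilowatt = 3412.14 BTU/h.
Thus 28.81 × 3412.14 ≈ 98300 BTU/h.

98300 BTU/h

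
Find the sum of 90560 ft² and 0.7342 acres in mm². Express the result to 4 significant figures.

1.138e+10 square millimeters

90560 ft² = 8.41330e+9 mm² and 0.7342 acre = 2.97120e+9 mm².
8.41330e+9 + 2.97120e+9 ≈ 1.138e+10 mm².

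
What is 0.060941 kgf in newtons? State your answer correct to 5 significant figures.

1 kilogram-force = 9.80665 N.
Thus 0.060941 × 9.80665 ≈ 0.59763 N.

0.59763 N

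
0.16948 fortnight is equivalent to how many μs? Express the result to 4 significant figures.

2.050 × 10^11 microseconds

1 fortnight = 1.20960 × 10^12 μs.
So 0.16948 × 1.20960 × 10^12 ≈ 2.050 × 10^11 μs.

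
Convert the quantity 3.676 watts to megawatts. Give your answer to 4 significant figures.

3.676e-6 MW

1 W = 1.00000e-6 megawatts.
3.676 × 1.00000e-6 ≈ 3.676e-6 MW.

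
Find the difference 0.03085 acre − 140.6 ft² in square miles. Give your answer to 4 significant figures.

0.03085 acre = 4.82031e-5 mi² and 140.6 ft² = 5.04333e-6 mi².
4.82031e-5 − 5.04333e-6 ≈ 4.316e-5 mi².

4.316e-5 mi²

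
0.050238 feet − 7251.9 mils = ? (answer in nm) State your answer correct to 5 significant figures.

-1.6889e+8 nm

0.050238 ft = 1.53125e+7 nm and 7251.9 mil = 1.84198e+8 nm.
1.53125e+7 − 1.84198e+8 ≈ -1.6889e+8 nm.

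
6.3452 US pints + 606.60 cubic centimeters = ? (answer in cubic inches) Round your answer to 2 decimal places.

6.3452 US pt = 183.21765 in³ and 606.60 cm³ = 37.017003 in³.
183.21765 + 37.017003 ≈ 220.23 in³.

220.23 cubic inches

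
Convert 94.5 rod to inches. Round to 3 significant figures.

1 rod = 198.000 in.
Thus 94.5 × 198.000 ≈ 18700 in.

18700 inches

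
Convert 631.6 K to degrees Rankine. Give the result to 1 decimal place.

1136.9 °R

°R = K × 9/5.
Applying the formula gives 1136.9 °R.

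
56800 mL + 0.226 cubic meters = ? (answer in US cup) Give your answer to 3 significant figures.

56800 mL = 240.080 US cup and 0.226 m³ = 955.246 US cup.
240.080 + 955.246 ≈ 1200 US cup.

1200 US cup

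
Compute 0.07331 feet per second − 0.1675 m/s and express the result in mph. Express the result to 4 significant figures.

0.07331 ft/s = 0.0499841 mph and 0.1675 m/s = 0.374687 mph.
0.0499841 − 0.374687 ≈ -0.3247 mph.

-0.3247 miles per hour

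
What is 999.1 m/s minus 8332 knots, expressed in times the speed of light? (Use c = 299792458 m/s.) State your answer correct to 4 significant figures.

-1.097 × 10^-5 c

999.1 m/s = 3.33264 × 10^-6 c and 8332 kn = 1.42977 × 10^-5 c.
3.33264 × 10^-6 − 1.42977 × 10^-5 ≈ -1.097 × 10^-5 c.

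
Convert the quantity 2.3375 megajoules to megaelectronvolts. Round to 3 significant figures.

1.46 × 10^19 MeV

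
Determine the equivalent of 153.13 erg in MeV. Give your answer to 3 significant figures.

1 erg = 624151 MeV.
153.13 × 624151 ≈ 9.56e+7 MeV.

9.56e+7 MeV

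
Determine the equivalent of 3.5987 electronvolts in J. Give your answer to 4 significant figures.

5.766e-19 J

1 eV = 1.60218e-19 J.
Then 3.5987 × 1.60218e-19 ≈ 5.766e-19 J.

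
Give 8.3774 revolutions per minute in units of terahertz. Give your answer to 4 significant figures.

1.396 × 10^-13 THz

1 rpm = 1.66667 × 10^-14 THz.
Thus 8.3774 × 1.66667 × 10^-14 ≈ 1.396 × 10^-13 THz.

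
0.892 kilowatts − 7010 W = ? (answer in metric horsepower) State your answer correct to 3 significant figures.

0.892 kW = 1.21278 PS and 7010 W = 9.53095 PS.
1.21278 − 9.53095 ≈ -8.32 PS.

-8.32 PS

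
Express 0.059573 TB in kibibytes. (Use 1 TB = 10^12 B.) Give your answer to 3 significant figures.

1 terabyte = 9.765625 × 10^8 KiB.
Then 0.059573 × 9.765625 × 10^8 ≈ 5.82 × 10^7 KiB.

5.82 × 10^7 kibibytes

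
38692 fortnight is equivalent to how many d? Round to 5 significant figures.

541690 days

1 fortnight = 14.0000 days.
So 38692 × 14.0000 ≈ 541690 d.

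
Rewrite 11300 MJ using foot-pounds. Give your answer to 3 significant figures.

8.33 × 10^9 foot-pounds

1 MJ = 737562 ft·lbf.
Then 11300 × 737562 ≈ 8.33 × 10^9 ft·lbf.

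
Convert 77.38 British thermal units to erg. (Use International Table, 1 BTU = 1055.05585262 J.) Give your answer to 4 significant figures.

1 British thermal unit = 1.05506e+10 erg.
77.38 × 1.05506e+10 ≈ 8.164e+11 erg.

8.164e+11 erg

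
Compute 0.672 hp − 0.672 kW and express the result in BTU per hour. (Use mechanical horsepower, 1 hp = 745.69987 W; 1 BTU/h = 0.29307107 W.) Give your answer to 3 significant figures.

0.672 hp = 1709.86 BTU/h and 0.672 kW = 2292.96 BTU/h.
1709.86 − 2292.96 ≈ -583 BTU/h.

-583 BTU per hour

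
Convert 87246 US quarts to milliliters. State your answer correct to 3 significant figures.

8.26 × 10^7 mL

1 US qt = 946.353 mL.
Thus 87246 × 946.353 ≈ 8.26 × 10^7 mL.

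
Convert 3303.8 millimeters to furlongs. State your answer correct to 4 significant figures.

0.01642 furlong

1 millimeter = 4.97097e-6 furlong.
Thus 3303.8 × 4.97097e-6 ≈ 0.01642 furlong.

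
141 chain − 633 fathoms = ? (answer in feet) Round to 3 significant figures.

5510 ft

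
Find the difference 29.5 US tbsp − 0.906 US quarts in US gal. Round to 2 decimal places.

29.5 US tbsp = 0.115234 US gal and 0.906 US qt = 0.226500 US gal.
0.115234 − 0.226500 ≈ -0.11 US gal.

-0.11 US gal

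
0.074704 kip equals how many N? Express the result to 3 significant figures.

1 kip = 4448.22 newtons.
Then 0.074704 × 4448.22 ≈ 332 N.

332 N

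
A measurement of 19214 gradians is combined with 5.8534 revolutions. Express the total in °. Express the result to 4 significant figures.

19400 degrees

19214 grad = 17292.6 ° and 5.8534 rev = 2107.22 °.
17292.6 + 2107.22 ≈ 19400 °.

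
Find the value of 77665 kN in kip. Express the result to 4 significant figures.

1 kilonewton = 0.224809 kip.
77665 × 0.224809 ≈ 17460 kip.

17460 kip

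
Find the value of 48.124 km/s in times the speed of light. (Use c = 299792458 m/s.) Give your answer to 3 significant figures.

1 km/s = 3.33564e-6 times the speed of light.
Then 48.124 × 3.33564e-6 ≈ 0.000161 c.

0.000161 c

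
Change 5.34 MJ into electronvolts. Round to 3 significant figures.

3.33e+25 eV

1 MJ = 6.24151e+24 eV.
So 5.34 × 6.24151e+24 ≈ 3.33e+25 eV.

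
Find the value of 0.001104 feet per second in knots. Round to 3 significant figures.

0.000654 knots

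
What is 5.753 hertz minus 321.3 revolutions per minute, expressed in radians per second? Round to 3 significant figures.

2.50 radians per second

5.753 Hz = 36.1472 rad/s and 321.3 rpm = 33.6465 rad/s.
36.1472 − 33.6465 ≈ 2.50 rad/s.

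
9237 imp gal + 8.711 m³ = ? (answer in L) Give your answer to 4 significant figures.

9237 imp gal = 41992.2 L and 8.711 m³ = 8711.00 L.
41992.2 + 8711.00 ≈ 50700 L.

50700 L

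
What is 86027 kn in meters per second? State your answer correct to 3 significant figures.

1 knot = 0.514444 meters per second.
So 86027 × 0.514444 ≈ 44300 m/s.

44300 meters per second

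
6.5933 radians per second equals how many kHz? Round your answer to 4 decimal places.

0.0010 kilohertz

1 radian per second = 0.000159155 kilohertz.
So 6.5933 × 0.000159155 ≈ 0.0010 kHz.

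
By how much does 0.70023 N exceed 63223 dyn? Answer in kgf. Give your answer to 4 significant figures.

0.006934 kgf

0.70023 N = 0.0714036 kgf and 63223 dyn = 0.0644695 kgf.
0.0714036 − 0.0644695 ≈ 0.006934 kgf.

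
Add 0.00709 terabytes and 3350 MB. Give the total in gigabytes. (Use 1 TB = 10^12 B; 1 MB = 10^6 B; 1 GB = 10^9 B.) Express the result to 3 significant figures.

10.4 gigabytes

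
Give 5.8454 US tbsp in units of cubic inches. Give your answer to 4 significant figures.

1 US tbsp = 0.902344 in³.
So 5.8454 × 0.902344 ≈ 5.275 in³.

5.275 cubic inches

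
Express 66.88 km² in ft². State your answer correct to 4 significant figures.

1 km² = 1.07639 × 10^7 ft².
66.88 × 1.07639 × 10^7 ≈ 7.199 × 10^8 ft².

7.199 × 10^8 ft²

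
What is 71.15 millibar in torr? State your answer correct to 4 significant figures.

53.37 torr

1 mbar = 0.750062 torr.
Thus 71.15 × 0.750062 ≈ 53.37 torr.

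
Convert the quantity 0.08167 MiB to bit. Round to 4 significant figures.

1 mebibyte = 8.38861e+6 bit.
Then 0.08167 × 8.38861e+6 ≈ 685100 bit.

685100 bit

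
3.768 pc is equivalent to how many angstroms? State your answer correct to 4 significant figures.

1 pc = 3.08568 × 10^26 angstroms.
Thus 3.768 × 3.08568 × 10^26 ≈ 1.163 × 10^27 Å.

1.163 × 10^27 angstroms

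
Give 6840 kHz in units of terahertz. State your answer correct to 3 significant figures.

6.84 × 10^-6 THz

1 kilohertz = 1.00000 × 10^-9 terahertz.
Then 6840 × 1.00000 × 10^-9 ≈ 6.84 × 10^-6 THz.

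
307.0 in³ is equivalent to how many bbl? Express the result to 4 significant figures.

0.03164 bbl

1 in³ = 0.000103072 bbl.
Then 307.0 × 0.000103072 ≈ 0.03164 bbl.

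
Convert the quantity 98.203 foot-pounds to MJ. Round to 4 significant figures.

0.0001331 megajoules

1 ft·lbf = 1.35582 × 10^-6 MJ.
Then 98.203 × 1.35582 × 10^-6 ≈ 0.0001331 MJ.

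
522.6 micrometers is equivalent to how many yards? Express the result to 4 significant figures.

1 micrometer = 1.09361 × 10^-6 yards.
Thus 522.6 × 1.09361 × 10^-6 ≈ 0.0005715 yd.

0.0005715 yards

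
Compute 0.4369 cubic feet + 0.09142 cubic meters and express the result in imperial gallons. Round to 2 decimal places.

0.4369 ft³ = 2.72138 imp gal and 0.09142 m³ = 20.1096 imp gal.
2.72138 + 20.1096 ≈ 22.83 imp gal.

22.83 imp gal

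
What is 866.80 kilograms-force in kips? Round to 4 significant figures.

1.911 kip

1 kgf = 0.00220462 kip.
866.80 × 0.00220462 ≈ 1.911 kip.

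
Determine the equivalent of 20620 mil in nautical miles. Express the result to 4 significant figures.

0.0002828 nmi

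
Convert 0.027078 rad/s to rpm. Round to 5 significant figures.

0.25858 rpm

1 radian per second = 9.54930 rpm.
Thus 0.027078 × 9.54930 ≈ 0.25858 rpm.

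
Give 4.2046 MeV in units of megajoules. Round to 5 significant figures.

6.7365e-19 MJ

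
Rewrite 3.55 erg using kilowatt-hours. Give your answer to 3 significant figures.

1 erg = 2.77778e-14 kilowatt-hours.
So 3.55 × 2.77778e-14 ≈ 9.86e-14 kWh.

9.86e-14 kWh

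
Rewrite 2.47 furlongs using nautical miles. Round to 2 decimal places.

0.27 nmi

1 furlong = 0.108622 nmi.
Then 2.47 × 0.108622 ≈ 0.27 nmi.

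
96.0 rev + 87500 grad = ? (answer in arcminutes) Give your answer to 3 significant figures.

6.80 × 10^6 arcmin

96.0 rev = 2.07360 × 10^6 arcmin and 87500 grad = 4.72500 × 10^6 arcmin.
2.07360 × 10^6 + 4.72500 × 10^6 ≈ 6.80 × 10^6 arcmin.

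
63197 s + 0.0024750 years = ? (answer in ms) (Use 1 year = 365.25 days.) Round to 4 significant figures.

1.413 × 10^8 milliseconds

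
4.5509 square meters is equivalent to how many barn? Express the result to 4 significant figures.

4.551e+28 barn

1 m² = 1.00000e+28 barns.
Then 4.5509 × 1.00000e+28 ≈ 4.551e+28 barn.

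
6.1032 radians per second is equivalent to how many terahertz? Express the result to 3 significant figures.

9.71e-13 THz

1 rad/s = 1.59155e-13 THz.
6.1032 × 1.59155e-13 ≈ 9.71e-13 THz.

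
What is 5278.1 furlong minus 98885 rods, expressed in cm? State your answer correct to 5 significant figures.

5.6447e+7 cm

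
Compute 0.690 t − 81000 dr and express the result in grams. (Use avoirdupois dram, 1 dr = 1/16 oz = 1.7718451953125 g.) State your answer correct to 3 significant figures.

546000 g

0.690 t = 690000 g and 81000 dr = 143519 g.
690000 − 143519 ≈ 546000 g.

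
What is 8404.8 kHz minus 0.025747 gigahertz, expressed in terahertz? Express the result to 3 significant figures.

8404.8 kHz = 8.40480 × 10^-6 THz and 0.025747 GHz = 2.57470 × 10^-5 THz.
8.40480 × 10^-6 − 2.57470 × 10^-5 ≈ -1.73 × 10^-5 THz.

-1.73 × 10^-5 terahertz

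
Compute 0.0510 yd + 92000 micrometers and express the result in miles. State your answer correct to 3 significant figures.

0.0510 yd = 2.89773 × 10^-5 mi and 92000 μm = 5.71661 × 10^-5 mi.
2.89773 × 10^-5 + 5.71661 × 10^-5 ≈ 8.61 × 10^-5 mi.

8.61 × 10^-5 mi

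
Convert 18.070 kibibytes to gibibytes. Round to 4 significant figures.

1 kibibyte = 9.53674 × 10^-7 GiB.
So 18.070 × 9.53674 × 10^-7 ≈ 1.723 × 10^-5 GiB.

1.723 × 10^-5 GiB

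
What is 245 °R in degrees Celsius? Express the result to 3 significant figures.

-137 °C

°R = (°C + 273.15) × 9/5.
Applying the formula gives -137 °C.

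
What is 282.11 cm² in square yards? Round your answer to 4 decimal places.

0.0337 square yards

1 cm² = 0.000119599 yd².
Then 282.11 × 0.000119599 ≈ 0.0337 yd².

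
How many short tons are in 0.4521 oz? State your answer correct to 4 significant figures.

1.413 × 10^-5 short tons

1 ounce = 3.12500 × 10^-5 short ton.
Then 0.4521 × 3.12500 × 10^-5 ≈ 1.413 × 10^-5 short ton.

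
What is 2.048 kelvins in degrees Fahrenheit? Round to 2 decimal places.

-455.98 °F

K = (°F + 459.67) × 5/9.
Applying the formula gives -455.98 °F.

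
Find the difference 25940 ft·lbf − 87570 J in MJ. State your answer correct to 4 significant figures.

25940 ft·lbf = 0.0351699 MJ and 87570 J = 0.0875700 MJ.
0.0351699 − 0.0875700 ≈ -0.05240 MJ.

-0.05240 megajoules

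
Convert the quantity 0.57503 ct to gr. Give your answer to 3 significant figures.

1 ct = 3.08647 gr.
0.57503 × 3.08647 ≈ 1.77 gr.

1.77 grains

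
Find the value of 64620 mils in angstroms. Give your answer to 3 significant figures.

1 mil = 254000 angstroms.
Thus 64620 × 254000 ≈ 1.64 × 10^10 Å.

1.64 × 10^10 Å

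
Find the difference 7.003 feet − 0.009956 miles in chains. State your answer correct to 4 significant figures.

-0.6904 chain

7.003 ft = 0.106106 chain and 0.009956 mi = 0.796480 chain.
0.106106 − 0.796480 ≈ -0.6904 chain.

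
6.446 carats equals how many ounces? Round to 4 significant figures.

0.04548 ounces

1 ct = 0.00705479 oz.
So 6.446 × 0.00705479 ≈ 0.04548 oz.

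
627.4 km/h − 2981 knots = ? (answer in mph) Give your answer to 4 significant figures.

627.4 km/h = 389.848 mph and 2981 kn = 3430.47 mph.
389.848 − 3430.47 ≈ -3041 mph.

-3041 mph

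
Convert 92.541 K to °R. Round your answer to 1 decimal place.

166.6 degrees Rankine

°R = K × 9/5.
Applying the formula gives 166.6 °R.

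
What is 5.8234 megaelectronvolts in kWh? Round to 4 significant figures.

2.592e-19 kWh

1 megaelectronvolt = 4.45049e-20 kilowatt-hours.
So 5.8234 × 4.45049e-20 ≈ 2.592e-19 kWh.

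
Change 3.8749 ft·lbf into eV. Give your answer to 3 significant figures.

1 ft·lbf = 8.46235e+18 electronvolts.
3.8749 × 8.46235e+18 ≈ 3.28e+19 eV.

3.28e+19 eV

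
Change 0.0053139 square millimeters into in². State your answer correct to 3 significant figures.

8.24e-6 square inches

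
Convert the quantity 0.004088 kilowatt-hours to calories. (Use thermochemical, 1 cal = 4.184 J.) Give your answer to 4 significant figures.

1 kWh = 860421 cal.
So 0.004088 × 860421 ≈ 3517 cal.

3517 calories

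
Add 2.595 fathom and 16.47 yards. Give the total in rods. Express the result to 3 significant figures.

3.94 rod

2.595 fathom = 0.943636 rod and 16.47 yd = 2.99455 rod.
0.943636 + 2.99455 ≈ 3.94 rod.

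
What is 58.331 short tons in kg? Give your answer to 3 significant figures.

52900 kg

1 short ton = 907.185 kilograms.
58.331 × 907.185 ≈ 52900 kg.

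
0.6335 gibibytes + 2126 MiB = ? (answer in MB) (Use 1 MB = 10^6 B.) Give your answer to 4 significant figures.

2909 megabytes

0.6335 GiB = 680.215 MB and 2126 MiB = 2229.27 MB.
680.215 + 2229.27 ≈ 2909 MB.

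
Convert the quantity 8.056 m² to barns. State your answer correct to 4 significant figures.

8.056 × 10^28 barn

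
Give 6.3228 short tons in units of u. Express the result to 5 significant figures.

3.4543e+30 u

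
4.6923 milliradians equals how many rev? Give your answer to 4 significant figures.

1 milliradian = 0.000159155 revolutions.
So 4.6923 × 0.000159155 ≈ 0.0007468 rev.

0.0007468 rev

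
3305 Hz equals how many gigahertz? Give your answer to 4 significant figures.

3.305e-6 gigahertz

1 hertz = 1.00000e-9 gigahertz.
Thus 3305 × 1.00000e-9 ≈ 3.305e-6 GHz.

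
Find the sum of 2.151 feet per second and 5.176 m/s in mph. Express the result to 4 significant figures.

13.04 miles per hour

2.151 ft/s = 1.46659 mph and 5.176 m/s = 11.5784 mph.
1.46659 + 11.5784 ≈ 13.04 mph.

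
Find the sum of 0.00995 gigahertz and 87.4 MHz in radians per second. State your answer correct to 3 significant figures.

0.00995 GHz = 6.25177 × 10^7 rad/s and 87.4 MHz = 5.49150 × 10^8 rad/s.
6.25177 × 10^7 + 5.49150 × 10^8 ≈ 6.12 × 10^8 rad/s.

6.12 × 10^8 rad/s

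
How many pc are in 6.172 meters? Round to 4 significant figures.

2.000e-16 parsecs

1 meter = 3.24078e-17 pc.
Then 6.172 × 3.24078e-17 ≈ 2.000e-16 pc.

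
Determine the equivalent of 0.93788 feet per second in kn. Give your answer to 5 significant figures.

0.55568 kn

1 foot per second = 0.592484 kn.
Then 0.93788 × 0.592484 ≈ 0.55568 kn.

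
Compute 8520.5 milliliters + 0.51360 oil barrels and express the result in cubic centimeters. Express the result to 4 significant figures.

90180 cm³

8520.5 mL = 8520.50 cm³ and 0.51360 bbl = 81655.9 cm³.
8520.50 + 81655.9 ≈ 90180 cm³.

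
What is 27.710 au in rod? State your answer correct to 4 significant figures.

1 au = 2.97459e+10 rod.
27.710 × 2.97459e+10 ≈ 8.243e+11 rod.

8.243e+11 rods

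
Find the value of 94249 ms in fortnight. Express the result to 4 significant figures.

7.792 × 10^-5 fortnights

1 ms = 8.26720 × 10^-10 fortnight.
So 94249 × 8.26720 × 10^-10 ≈ 7.792 × 10^-5 fortnight.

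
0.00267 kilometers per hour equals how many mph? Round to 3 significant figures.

0.00166 mph

1 kilometer per hour = 0.621371 mph.
Thus 0.00267 × 0.621371 ≈ 0.00166 mph.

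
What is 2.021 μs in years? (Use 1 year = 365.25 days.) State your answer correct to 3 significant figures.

1 μs = 3.16881e-14 years.
So 2.021 × 3.16881e-14 ≈ 6.40e-14 yr.

6.40e-14 yr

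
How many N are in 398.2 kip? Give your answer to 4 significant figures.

1.771e+6 newtons

1 kip = 4448.22 newtons.
Thus 398.2 × 4448.22 ≈ 1.771e+6 N.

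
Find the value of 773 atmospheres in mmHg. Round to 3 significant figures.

587000 mmHg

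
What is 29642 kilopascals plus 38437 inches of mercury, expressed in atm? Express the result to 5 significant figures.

1577.1 atm

29642 kPa = 292.5438 atm and 38437 inHg = 1284.605 atm.
292.5438 + 1284.605 ≈ 1577.1 atm.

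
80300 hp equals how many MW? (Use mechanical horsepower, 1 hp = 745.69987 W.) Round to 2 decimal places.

59.88 MW

1 horsepower = 0.000745700 MW.
Thus 80300 × 0.000745700 ≈ 59.88 MW.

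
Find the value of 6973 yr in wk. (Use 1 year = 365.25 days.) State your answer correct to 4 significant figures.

1 yr = 52.1786 wk.
So 6973 × 52.1786 ≈ 363800 wk.

363800 weeks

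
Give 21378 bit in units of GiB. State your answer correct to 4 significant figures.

1 bit = 1.16415e-10 GiB.
Thus 21378 × 1.16415e-10 ≈ 2.489e-6 GiB.

2.489e-6 GiB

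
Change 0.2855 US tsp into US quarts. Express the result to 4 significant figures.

1 US teaspoon = 0.00520833 US qt.
Then 0.2855 × 0.00520833 ≈ 0.001487 US qt.

0.001487 US qt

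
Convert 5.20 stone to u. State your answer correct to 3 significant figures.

1.99 × 10^28 u

1 stone = 3.82424 × 10^27 atomic mass units.
Then 5.20 × 3.82424 × 10^27 ≈ 1.99 × 10^28 u.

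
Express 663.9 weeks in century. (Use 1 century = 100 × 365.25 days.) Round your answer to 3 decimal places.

0.127 century

1 wk = 0.000191650 century.
663.9 × 0.000191650 ≈ 0.127 century.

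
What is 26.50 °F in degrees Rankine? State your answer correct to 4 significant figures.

486.2 °R

°R = °F + 459.67.
Applying the formula gives 486.2 °R.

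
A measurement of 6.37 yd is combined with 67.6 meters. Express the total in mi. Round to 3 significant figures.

0.0456 mi

6.37 yd = 0.00361932 mi and 67.6 m = 0.0420047 mi.
0.00361932 + 0.0420047 ≈ 0.0456 mi.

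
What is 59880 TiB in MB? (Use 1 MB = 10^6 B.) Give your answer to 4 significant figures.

1 tebibyte = 1.09951e+6 megabytes.
Thus 59880 × 1.09951e+6 ≈ 6.584e+10 MB.

6.584e+10 MB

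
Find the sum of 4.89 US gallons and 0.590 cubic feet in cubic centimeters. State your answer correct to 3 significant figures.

4.89 US gal = 18510.7 cm³ and 0.590 ft³ = 16706.9 cm³.
18510.7 + 16706.9 ≈ 35200 cm³.

35200 cubic centimeters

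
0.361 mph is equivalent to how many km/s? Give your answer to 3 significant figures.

1 mph = 0.000447040 km/s.
So 0.361 × 0.000447040 ≈ 0.000161 km/s.

0.000161 kilometers per second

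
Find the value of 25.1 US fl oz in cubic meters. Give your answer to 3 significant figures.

1 US fluid ounce = 2.95735 × 10^-5 m³.
25.1 × 2.95735 × 10^-5 ≈ 0.000742 m³.

0.000742 cubic meters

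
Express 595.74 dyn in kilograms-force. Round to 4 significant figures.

1 dyne = 1.01972 × 10^-6 kgf.
Then 595.74 × 1.01972 × 10^-6 ≈ 0.0006075 kgf.

0.0006075 kgf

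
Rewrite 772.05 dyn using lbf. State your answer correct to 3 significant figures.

0.00174 lbf

1 dyn = 2.24809 × 10^-6 lbf.
Thus 772.05 × 2.24809 × 10^-6 ≈ 0.00174 lbf.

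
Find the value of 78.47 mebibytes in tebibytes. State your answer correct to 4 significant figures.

7.483e-5 TiB

1 MiB = 9.53674e-7 TiB.
So 78.47 × 9.53674e-7 ≈ 7.483e-5 TiB.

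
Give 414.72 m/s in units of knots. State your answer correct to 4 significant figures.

806.2 kn

1 m/s = 1.943844 kn.
Thus 414.72 × 1.943844 ≈ 806.2 kn.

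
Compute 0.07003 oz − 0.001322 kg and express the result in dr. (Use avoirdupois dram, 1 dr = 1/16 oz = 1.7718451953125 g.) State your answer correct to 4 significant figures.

0.3744 dr

0.07003 oz = 1.12048 dr and 0.001322 kg = 0.746115 dr.
1.12048 − 0.746115 ≈ 0.3744 dr.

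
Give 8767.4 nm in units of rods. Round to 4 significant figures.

1 nanometer = 1.98839e-10 rods.
So 8767.4 × 1.98839e-10 ≈ 1.743e-6 rod.

1.743e-6 rod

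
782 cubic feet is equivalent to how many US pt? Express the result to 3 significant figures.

1 cubic foot = 59.8442 US pints.
So 782 × 59.8442 ≈ 46800 US pt.

46800 US pt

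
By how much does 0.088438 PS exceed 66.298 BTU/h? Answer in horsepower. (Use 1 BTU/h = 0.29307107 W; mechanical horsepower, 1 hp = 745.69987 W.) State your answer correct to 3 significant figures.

0.088438 PS = 0.0872282 hp and 66.298 BTU/h = 0.0260561 hp.
0.0872282 − 0.0260561 ≈ 0.0612 hp.

0.0612 hp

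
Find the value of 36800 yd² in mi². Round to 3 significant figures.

0.0119 square miles

1 square yard = 3.22831e-7 mi².
36800 × 3.22831e-7 ≈ 0.0119 mi².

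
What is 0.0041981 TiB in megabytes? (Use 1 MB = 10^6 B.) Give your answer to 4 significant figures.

1 tebibyte = 1.09951e+6 megabytes.
Thus 0.0041981 × 1.09951e+6 ≈ 4616 MB.

4616 MB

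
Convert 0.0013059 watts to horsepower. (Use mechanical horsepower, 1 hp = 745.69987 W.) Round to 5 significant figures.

1.7512 × 10^-6 horsepower

1 W = 0.00134102 horsepower.
So 0.0013059 × 0.00134102 ≈ 1.7512 × 10^-6 hp.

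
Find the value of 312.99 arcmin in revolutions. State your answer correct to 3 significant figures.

0.0145 rev

1 arcminute = 4.62963e-5 rev.
312.99 × 4.62963e-5 ≈ 0.0145 rev.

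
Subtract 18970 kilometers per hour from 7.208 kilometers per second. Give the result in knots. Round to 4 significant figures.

7.208 km/s = 14011.2 kn and 18970 km/h = 10243.0 kn.
14011.2 − 10243.0 ≈ 3768 kn.

3768 kn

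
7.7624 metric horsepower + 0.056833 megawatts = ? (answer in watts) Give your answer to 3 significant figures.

62500 W

7.7624 PS = 5709.24 W and 0.056833 MW = 56833.0 W.
5709.24 + 56833.0 ≈ 62500 W.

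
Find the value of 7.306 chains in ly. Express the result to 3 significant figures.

1.55e-14 light-years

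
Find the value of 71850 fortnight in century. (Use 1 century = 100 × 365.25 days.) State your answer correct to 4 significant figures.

27.54 century

1 fortnight = 0.000383299 century.
Thus 71850 × 0.000383299 ≈ 27.54 century.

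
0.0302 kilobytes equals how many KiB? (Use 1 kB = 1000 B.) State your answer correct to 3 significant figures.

1 kilobyte = 0.9765625 KiB.
Then 0.0302 × 0.9765625 ≈ 0.0295 KiB.

0.0295 KiB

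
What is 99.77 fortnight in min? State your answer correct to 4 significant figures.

2.011 × 10^6 minutes

1 fortnight = 20160.0 min.
So 99.77 × 20160.0 ≈ 2.011 × 10^6 min.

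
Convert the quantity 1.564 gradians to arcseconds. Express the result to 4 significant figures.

1 gradian = 3240.00 arcsec.
Then 1.564 × 3240.00 ≈ 5067 arcsec.

5067 arcseconds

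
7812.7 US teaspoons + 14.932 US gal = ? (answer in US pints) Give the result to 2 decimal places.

200.84 US pt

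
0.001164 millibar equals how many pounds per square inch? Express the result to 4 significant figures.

1.688e-5 psi

1 mbar = 0.0145038 psi.
Then 0.001164 × 0.0145038 ≈ 1.688e-5 psi.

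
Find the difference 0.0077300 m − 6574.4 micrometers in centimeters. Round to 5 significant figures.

0.11556 centimeters

0.0077300 m = 0.773000 cm and 6574.4 μm = 0.657440 cm.
0.773000 − 0.657440 ≈ 0.11556 cm.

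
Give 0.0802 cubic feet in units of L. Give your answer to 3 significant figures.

1 ft³ = 28.3168 L.
So 0.0802 × 28.3168 ≈ 2.27 L.

2.27 liters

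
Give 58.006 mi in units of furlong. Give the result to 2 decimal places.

1 mi = 8.00000 furlong.
Then 58.006 × 8.00000 ≈ 464.05 furlong.

464.05 furlong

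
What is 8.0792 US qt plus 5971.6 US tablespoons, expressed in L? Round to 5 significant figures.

8.0792 US qt = 7.64577 L and 5971.6 US tbsp = 88.3006 L.
7.64577 + 88.3006 ≈ 95.946 L.

95.946 liters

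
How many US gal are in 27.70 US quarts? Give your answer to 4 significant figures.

1 US quart = 0.250000 US gal.
Thus 27.70 × 0.250000 ≈ 6.925 US gal.

6.925 US gal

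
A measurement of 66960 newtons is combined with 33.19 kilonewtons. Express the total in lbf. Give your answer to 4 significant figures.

22510 pounds-force

66960 N = 15053.2 lbf and 33.19 kN = 7461.41 lbf.
15053.2 + 7461.41 ≈ 22510 lbf.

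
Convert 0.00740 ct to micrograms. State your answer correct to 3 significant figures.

1 carat = 200000 μg.
So 0.00740 × 200000 ≈ 1480 μg.

1480 μg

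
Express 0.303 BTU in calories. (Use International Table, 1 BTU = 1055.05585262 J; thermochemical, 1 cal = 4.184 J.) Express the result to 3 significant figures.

1 British thermal unit = 252.164 calories.
So 0.303 × 252.164 ≈ 76.4 cal.

76.4 cal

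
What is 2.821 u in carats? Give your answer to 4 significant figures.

1 atomic mass unit = 8.30270 × 10^-24 carats.
So 2.821 × 8.30270 × 10^-24 ≈ 2.342 × 10^-23 ct.

2.342 × 10^-23 carats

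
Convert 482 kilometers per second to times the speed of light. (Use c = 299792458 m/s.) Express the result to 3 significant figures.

1 km/s = 3.33564 × 10^-6 c.
Then 482 × 3.33564 × 10^-6 ≈ 0.00161 c.

0.00161 c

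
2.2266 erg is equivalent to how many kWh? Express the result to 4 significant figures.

1 erg = 2.77778 × 10^-14 kWh.
So 2.2266 × 2.77778 × 10^-14 ≈ 6.185 × 10^-14 kWh.

6.185 × 10^-14 kilowatt-hours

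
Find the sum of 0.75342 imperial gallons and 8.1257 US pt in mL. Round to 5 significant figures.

7270.0 mL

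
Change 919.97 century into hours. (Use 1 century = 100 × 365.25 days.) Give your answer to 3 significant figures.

8.06 × 10^8 h

1 century = 876600 hours.
Then 919.97 × 876600 ≈ 8.06 × 10^8 h.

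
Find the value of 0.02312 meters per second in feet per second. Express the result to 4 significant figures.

0.07585 feet per second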